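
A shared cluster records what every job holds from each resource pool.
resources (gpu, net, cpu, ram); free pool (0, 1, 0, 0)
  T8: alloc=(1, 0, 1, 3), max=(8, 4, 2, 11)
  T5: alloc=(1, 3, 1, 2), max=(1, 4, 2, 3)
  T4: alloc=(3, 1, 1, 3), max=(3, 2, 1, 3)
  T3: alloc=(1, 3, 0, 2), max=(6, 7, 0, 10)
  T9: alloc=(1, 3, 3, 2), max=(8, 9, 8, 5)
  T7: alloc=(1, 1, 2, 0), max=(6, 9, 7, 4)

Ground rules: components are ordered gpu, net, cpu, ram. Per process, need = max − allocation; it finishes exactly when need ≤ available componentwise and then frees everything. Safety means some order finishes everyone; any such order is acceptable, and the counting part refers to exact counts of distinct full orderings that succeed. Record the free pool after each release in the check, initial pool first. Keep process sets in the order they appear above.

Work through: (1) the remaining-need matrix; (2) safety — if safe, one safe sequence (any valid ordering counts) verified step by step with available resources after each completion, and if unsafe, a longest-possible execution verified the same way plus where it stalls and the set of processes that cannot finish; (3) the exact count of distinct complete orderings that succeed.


(1) Need matrix, components ordered gpu, net, cpu, ram:
  T8: (7, 4, 1, 8)
  T5: (0, 1, 1, 1)
  T4: (0, 1, 0, 0)
  T3: (5, 4, 0, 8)
  T9: (7, 6, 5, 3)
  T7: (5, 8, 5, 4)
(2) UNSAFE — no complete ordering exists.
Key observation: gpu is the bottleneck — with T4, T5 done the pool holds (4, 5, 2, 5), short of every remaining need.
The run T4, T5 cannot be extended any further. Check, step by step:
  pool = (0, 1, 0, 0)
  T4: need (0, 1, 0, 0) fits (0, 1, 0, 0); releases (3, 1, 1, 3), pool now (3, 2, 1, 3)
  T5: need (0, 1, 1, 1) fits (3, 2, 1, 3); releases (1, 3, 1, 2), pool now (4, 5, 2, 5)
  T8 still needs (7, 4, 1, 8) but only (4, 5, 2, 5) is free — short on gpu and ram
  T3 still needs (5, 4, 0, 8) but only (4, 5, 2, 5) is free — short on gpu and ram
  T9 still needs (7, 6, 5, 3) but only (4, 5, 2, 5) is free — short on gpu, net and cpu
  T7 still needs (5, 8, 5, 4) but only (4, 5, 2, 5) is free — short on gpu, net and cpu
Never able to finish: T8, T3, T9 and T7.
(3) The exact count: 0 of the possible complete orderings are safe sequences.


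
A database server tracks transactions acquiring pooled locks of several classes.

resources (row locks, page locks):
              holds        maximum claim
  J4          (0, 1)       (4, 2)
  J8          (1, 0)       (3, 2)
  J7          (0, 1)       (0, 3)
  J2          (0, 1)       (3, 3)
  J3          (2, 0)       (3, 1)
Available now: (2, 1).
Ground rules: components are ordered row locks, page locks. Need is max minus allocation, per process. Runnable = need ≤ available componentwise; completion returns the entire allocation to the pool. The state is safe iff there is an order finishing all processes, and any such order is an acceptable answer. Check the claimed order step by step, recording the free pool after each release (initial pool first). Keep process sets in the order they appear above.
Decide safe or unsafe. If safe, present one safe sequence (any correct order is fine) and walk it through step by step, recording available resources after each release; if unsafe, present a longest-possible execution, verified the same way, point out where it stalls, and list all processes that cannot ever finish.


SAFE. One safe sequence: J3, J4, J7, J8, J2.
Key observation: J3 is the earliest step where a requested resource binds exactly: need (1, 1), pool (2, 1) at its turn.
Walking it through:
  pool = (2, 1)
  run J3 (needs (1, 1), free (2, 1)); after release of (2, 0) the pool is (4, 1)
  run J4 (needs (4, 1), free (4, 1)); after release of (0, 1) the pool is (4, 2)
  run J7 (needs (0, 2), free (4, 2)); after release of (0, 1) the pool is (4, 3)
  run J8 (needs (2, 2), free (4, 3)); after release of (1, 0) the pool is (5, 3)
  run J2 (needs (3, 2), free (5, 3)); after release of (0, 1) the pool is (5, 4)


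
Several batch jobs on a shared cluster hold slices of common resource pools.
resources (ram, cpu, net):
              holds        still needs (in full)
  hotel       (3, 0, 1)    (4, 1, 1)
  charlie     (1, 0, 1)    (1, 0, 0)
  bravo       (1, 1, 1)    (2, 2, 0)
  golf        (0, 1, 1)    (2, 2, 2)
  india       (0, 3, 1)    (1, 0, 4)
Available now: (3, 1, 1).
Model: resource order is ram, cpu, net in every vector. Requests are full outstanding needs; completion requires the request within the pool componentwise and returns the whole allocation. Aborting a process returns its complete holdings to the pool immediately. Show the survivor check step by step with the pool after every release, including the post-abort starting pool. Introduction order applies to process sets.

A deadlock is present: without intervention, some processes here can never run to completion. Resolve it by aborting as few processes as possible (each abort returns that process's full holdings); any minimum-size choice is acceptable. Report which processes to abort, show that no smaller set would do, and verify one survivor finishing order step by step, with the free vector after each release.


Abort bravo.
Key observation: the deadlocked india becomes finishable only because bravo released (1, 1, 1); it completes at step 3 below.
Why nothing smaller works: aborting no one leaves the state deadlocked as given.
Survivors finish in the order: hotel, charlie, india, golf. Check, step by step (pool after the aborts first):
  pool = (4, 2, 2)
  hotel: need (4, 1, 1) fits (4, 2, 2); releases (3, 0, 1), pool now (7, 2, 3)
  charlie: need (1, 0, 0) fits (7, 2, 3); releases (1, 0, 1), pool now (8, 2, 4)
  india: need (1, 0, 4) fits (8, 2, 4); releases (0, 3, 1), pool now (8, 5, 5)
  golf: need (2, 2, 2) fits (8, 5, 5); releases (0, 1, 1), pool now (8, 6, 6)


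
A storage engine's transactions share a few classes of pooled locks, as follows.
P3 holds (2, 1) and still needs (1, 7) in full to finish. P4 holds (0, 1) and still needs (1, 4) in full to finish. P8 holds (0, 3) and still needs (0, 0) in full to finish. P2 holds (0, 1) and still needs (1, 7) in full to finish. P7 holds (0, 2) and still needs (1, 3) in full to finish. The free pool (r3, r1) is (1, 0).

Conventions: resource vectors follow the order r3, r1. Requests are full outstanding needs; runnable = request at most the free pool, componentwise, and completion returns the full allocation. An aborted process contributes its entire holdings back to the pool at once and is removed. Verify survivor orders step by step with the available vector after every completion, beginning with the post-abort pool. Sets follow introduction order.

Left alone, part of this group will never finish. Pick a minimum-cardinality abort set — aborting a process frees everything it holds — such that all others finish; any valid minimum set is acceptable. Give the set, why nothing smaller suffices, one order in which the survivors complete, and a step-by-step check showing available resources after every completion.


The answer: abort P3.
Key observation: the returned (2, 1) from P3 is what brings P2 — unrunnable before, under any order — into play at step 4.
No smaller set exists: with zero aborts the deadlock remains.
One survivor order: P8, P7, P4, P2. Check, step by step (post-abort pool first):
  pool = (3, 1)
  P8: need (0, 0) fits (3, 1); releases (0, 3), pool now (3, 4)
  P7: need (1, 3) fits (3, 4); releases (0, 2), pool now (3, 6)
  P4: need (1, 4) fits (3, 6); releases (0, 1), pool now (3, 7)
  P2: need (1, 7) fits (3, 7); releases (0, 1), pool now (3, 8)


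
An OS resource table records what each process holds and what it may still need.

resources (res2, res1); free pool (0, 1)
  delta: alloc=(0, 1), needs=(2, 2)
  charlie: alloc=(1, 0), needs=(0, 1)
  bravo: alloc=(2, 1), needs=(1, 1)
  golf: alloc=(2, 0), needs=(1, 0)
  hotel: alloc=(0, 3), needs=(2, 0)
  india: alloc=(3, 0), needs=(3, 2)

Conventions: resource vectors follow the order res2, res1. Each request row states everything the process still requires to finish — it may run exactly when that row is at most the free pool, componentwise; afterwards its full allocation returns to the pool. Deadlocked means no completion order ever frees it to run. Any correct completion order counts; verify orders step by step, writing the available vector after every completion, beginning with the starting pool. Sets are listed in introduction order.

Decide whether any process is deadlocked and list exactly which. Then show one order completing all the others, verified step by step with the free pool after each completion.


No process is deadlocked.
Key observation: the pool covers charlie at once, and every later process fits after earlier releases.
The rest can finish in the order charlie, golf, bravo, hotel, india, delta. Step-by-step check:
  pool = (0, 1)
  charlie needs (0, 1) <= (0, 1) -> finishes; pool += (1, 0) = (1, 1)
  golf needs (1, 0) <= (1, 1) -> finishes; pool += (2, 0) = (3, 1)
  bravo needs (1, 1) <= (3, 1) -> finishes; pool += (2, 1) = (5, 2)
  hotel needs (2, 0) <= (5, 2) -> finishes; pool += (0, 3) = (5, 5)
  india needs (3, 2) <= (5, 5) -> finishes; pool += (3, 0) = (8, 5)
  delta needs (2, 2) <= (8, 5) -> finishes; pool += (0, 1) = (8, 6)


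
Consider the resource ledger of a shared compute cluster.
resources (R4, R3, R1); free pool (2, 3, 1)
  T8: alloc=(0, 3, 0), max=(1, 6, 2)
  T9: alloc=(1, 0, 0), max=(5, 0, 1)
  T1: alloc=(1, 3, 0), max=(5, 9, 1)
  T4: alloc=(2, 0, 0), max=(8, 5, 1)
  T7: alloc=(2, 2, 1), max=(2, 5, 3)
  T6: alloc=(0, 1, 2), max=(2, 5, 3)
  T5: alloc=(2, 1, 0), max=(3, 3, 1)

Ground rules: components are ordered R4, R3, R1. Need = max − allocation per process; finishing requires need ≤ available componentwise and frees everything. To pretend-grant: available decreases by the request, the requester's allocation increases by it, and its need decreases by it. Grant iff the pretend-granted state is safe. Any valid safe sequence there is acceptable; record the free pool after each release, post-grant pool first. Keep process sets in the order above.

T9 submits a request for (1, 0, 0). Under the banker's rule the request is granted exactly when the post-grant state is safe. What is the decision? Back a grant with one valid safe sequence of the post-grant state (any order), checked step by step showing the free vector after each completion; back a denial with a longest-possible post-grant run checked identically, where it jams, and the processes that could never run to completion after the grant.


GRANT: granting preserves safety; a valid post-grant sequence is T5, T6, T7, T8, T1, T4, T9.
Key observation: the transfer keeps a workable pool ((1, 3, 1)); T5 starts the safe sequence.
Verifying the post-grant state step by step:
  pool = (1, 3, 1)
  run T5 (needs (1, 2, 1), free (1, 3, 1)); after release of (2, 1, 0) the pool is (3, 4, 1)
  run T6 (needs (2, 4, 1), free (3, 4, 1)); after release of (0, 1, 2) the pool is (3, 5, 3)
  run T7 (needs (0, 3, 2), free (3, 5, 3)); after release of (2, 2, 1) the pool is (5, 7, 4)
  run T8 (needs (1, 3, 2), free (5, 7, 4)); after release of (0, 3, 0) the pool is (5, 10, 4)
  run T1 (needs (4, 6, 1), free (5, 10, 4)); after release of (1, 3, 0) the pool is (6, 13, 4)
  run T4 (needs (6, 5, 1), free (6, 13, 4)); after release of (2, 0, 0) the pool is (8, 13, 4)
  run T9 (needs (3, 0, 1), free (8, 13, 4)); after release of (2, 0, 0) the pool is (10, 13, 4)


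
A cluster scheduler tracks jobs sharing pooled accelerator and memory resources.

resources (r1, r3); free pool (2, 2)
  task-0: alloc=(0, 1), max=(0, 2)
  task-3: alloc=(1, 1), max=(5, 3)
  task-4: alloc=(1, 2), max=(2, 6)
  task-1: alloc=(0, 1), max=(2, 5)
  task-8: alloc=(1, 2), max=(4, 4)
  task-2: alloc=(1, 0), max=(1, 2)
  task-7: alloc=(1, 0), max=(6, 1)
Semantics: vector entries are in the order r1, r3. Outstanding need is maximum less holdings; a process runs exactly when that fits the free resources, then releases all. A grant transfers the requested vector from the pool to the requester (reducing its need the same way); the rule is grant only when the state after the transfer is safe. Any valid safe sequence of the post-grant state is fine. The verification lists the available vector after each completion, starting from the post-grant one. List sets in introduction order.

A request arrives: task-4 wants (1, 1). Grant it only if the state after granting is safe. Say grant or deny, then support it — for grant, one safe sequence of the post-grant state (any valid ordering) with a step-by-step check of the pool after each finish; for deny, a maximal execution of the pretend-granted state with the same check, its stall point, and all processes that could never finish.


DENY. Granting would leave the state unsafe.
Key observation: after task-0, task-2 the pool peaks at (2, 2), and each blocked process is short somewhere: task-3 on r1; task-4 on r3; task-1 on r3; task-8 on r1; task-7 on r1.
After a pretend grant, a maximal execution: task-0, task-2 — then nothing else fits. Check, step by step:
  pool = (1, 1)
  task-0 needs (0, 1) <= (1, 1) -> finishes; pool += (0, 1) = (1, 2)
  task-2 needs (0, 2) <= (1, 2) -> finishes; pool += (1, 0) = (2, 2)
  task-3 still needs (4, 2) but only (2, 2) is free — short on r1
  task-4 still needs (0, 3) but only (2, 2) is free — short on r3
  task-1 still needs (2, 4) but only (2, 2) is free — short on r3
  task-8 still needs (3, 2) but only (2, 2) is free — short on r1
  task-7 still needs (5, 1) but only (2, 2) is free — short on r1
Had the request been granted, task-3, task-4, task-1, task-8 and task-7 could never finish.


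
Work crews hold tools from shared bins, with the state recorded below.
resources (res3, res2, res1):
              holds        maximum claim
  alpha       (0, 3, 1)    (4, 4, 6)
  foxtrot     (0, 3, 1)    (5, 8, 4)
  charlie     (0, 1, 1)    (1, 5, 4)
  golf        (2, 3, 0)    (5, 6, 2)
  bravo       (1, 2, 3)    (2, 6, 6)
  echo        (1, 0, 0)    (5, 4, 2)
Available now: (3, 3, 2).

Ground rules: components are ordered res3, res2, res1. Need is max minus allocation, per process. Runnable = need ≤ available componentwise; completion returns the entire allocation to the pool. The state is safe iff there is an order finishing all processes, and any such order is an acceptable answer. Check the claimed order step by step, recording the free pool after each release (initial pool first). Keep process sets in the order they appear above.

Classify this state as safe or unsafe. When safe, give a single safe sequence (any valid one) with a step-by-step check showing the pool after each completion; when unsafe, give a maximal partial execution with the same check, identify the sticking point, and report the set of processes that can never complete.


UNSAFE — no complete ordering exists.
Key observation: res1 is the bottleneck — with golf, echo done the pool holds (6, 6, 2), short of every remaining need.
The run golf, echo cannot be extended any further. Walking it through:
  pool = (3, 3, 2)
  golf needs (3, 3, 2) <= (3, 3, 2) -> finishes; pool += (2, 3, 0) = (5, 6, 2)
  echo needs (4, 4, 2) <= (5, 6, 2) -> finishes; pool += (1, 0, 0) = (6, 6, 2)
  alpha still needs (4, 1, 5) but only (6, 6, 2) is free — short on res1
  foxtrot still needs (5, 5, 3) but only (6, 6, 2) is free — short on res1
  charlie still needs (1, 4, 3) but only (6, 6, 2) is free — short on res1
  bravo still needs (1, 4, 3) but only (6, 6, 2) is free — short on res1
Never able to finish: alpha, foxtrot, charlie and bravo.


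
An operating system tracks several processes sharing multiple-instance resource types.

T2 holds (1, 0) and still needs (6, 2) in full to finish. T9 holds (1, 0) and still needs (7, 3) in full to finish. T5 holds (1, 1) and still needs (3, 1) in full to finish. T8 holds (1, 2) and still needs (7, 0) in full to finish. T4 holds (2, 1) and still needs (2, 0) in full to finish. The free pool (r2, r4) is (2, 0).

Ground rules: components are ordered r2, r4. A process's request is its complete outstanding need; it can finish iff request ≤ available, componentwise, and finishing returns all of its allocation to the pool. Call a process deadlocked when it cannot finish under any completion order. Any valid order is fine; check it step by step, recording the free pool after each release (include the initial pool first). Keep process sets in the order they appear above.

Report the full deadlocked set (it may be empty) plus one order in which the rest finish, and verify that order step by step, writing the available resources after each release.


The deadlocked set is T2, T9 and T8.
Key observation: r2 is the bottleneck — with T4, T5 done the pool holds (5, 2), short of every remaining need.
One completion order for the rest: T4, T5. Walking it through:
  pool = (2, 0)
  T4 needs (2, 0) <= (2, 0) -> finishes; pool += (2, 1) = (4, 1)
  T5 needs (3, 1) <= (4, 1) -> finishes; pool += (1, 1) = (5, 2)
The blocked processes can never fit:
  blocked: T2 wants (6, 2), pool (5, 2) — not enough r2
  blocked: T9 wants (7, 3), pool (5, 2) — not enough r2 and r4
  blocked: T8 wants (7, 0), pool (5, 2) — not enough r2


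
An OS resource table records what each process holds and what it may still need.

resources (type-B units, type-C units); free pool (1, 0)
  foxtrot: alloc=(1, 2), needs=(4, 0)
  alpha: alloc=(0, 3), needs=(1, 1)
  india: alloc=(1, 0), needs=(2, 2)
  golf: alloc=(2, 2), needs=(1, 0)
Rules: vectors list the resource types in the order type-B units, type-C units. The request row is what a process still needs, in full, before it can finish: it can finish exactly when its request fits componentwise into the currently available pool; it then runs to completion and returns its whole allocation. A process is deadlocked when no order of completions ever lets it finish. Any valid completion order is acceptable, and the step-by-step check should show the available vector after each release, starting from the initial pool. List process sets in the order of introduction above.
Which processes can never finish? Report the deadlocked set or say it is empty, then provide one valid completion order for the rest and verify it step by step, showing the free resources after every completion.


Nothing here is deadlocked.
Key observation: golf leads a chain of completions in which each release enables another process.
One completion order for the rest: golf, india, foxtrot, alpha. Check, step by step:
  pool = (1, 0)
  run golf (needs (1, 0), free (1, 0)); after release of (2, 2) the pool is (3, 2)
  run india (needs (2, 2), free (3, 2)); after release of (1, 0) the pool is (4, 2)
  run foxtrot (needs (4, 0), free (4, 2)); after release of (1, 2) the pool is (5, 4)
  run alpha (needs (1, 1), free (5, 4)); after release of (0, 3) the pool is (5, 7)


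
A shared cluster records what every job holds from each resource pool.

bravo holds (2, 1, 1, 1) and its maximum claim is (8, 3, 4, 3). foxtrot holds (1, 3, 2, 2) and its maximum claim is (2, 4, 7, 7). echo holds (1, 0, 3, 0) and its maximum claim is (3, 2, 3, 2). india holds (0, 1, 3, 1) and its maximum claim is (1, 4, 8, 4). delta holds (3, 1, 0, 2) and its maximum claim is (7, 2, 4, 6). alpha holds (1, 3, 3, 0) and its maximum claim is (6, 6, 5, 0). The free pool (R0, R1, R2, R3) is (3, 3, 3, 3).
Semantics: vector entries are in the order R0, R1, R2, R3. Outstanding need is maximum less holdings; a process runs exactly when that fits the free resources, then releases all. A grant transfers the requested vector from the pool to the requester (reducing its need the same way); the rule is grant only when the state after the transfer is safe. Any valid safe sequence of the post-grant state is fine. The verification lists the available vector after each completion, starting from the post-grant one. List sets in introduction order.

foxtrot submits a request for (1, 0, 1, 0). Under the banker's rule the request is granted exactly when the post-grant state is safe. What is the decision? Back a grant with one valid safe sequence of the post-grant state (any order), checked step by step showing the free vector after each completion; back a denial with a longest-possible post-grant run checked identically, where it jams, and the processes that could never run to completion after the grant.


DENY: after the grant no complete ordering would exist.
Key observation: after echo, india the pool peaks at (3, 4, 8, 4), and each blocked process is short somewhere: bravo on R0; foxtrot on R3; delta on R0; alpha on R0.
On the post-grant state, echo, india is a maximal run — nothing extends it. Walking it through:
  pool = (2, 3, 2, 3)
  echo needs (2, 2, 0, 2) <= (2, 3, 2, 3) -> finishes; pool += (1, 0, 3, 0) = (3, 3, 5, 3)
  india needs (1, 3, 5, 3) <= (3, 3, 5, 3) -> finishes; pool += (0, 1, 3, 1) = (3, 4, 8, 4)
  blocked: bravo wants (6, 2, 3, 2), pool (3, 4, 8, 4) — not enough R0
  blocked: foxtrot wants (0, 1, 4, 5), pool (3, 4, 8, 4) — not enough R3
  blocked: delta wants (4, 1, 4, 4), pool (3, 4, 8, 4) — not enough R0
  blocked: alpha wants (5, 3, 2, 0), pool (3, 4, 8, 4) — not enough R0
Post-grant, the permanently blocked set is bravo, foxtrot, delta and alpha.


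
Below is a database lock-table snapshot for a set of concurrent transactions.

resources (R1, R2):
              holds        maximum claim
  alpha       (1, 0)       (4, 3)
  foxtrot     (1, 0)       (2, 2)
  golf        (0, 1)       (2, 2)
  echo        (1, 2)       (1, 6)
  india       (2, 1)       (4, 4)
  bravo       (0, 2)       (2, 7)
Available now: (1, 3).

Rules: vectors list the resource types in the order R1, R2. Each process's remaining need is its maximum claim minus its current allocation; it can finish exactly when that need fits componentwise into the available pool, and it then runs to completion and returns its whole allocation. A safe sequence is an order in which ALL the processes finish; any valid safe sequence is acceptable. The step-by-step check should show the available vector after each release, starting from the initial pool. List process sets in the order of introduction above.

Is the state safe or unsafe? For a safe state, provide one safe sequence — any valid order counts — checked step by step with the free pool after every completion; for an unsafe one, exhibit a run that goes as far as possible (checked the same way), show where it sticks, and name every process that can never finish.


SAFE. One safe sequence: foxtrot, india, golf, bravo, alpha, echo.
Key observation: at foxtrot the run first touches a limit — (1, 2) against (1, 3), exact on a resource it actually requests.
Step-by-step check:
  pool = (1, 3)
  run foxtrot (needs (1, 2), free (1, 3)); after release of (1, 0) the pool is (2, 3)
  run india (needs (2, 3), free (2, 3)); after release of (2, 1) the pool is (4, 4)
  run golf (needs (2, 1), free (4, 4)); after release of (0, 1) the pool is (4, 5)
  run bravo (needs (2, 5), free (4, 5)); after release of (0, 2) the pool is (4, 7)
  run alpha (needs (3, 3), free (4, 7)); after release of (1, 0) the pool is (5, 7)
  run echo (needs (0, 4), free (5, 7)); after release of (1, 2) the pool is (6, 9)


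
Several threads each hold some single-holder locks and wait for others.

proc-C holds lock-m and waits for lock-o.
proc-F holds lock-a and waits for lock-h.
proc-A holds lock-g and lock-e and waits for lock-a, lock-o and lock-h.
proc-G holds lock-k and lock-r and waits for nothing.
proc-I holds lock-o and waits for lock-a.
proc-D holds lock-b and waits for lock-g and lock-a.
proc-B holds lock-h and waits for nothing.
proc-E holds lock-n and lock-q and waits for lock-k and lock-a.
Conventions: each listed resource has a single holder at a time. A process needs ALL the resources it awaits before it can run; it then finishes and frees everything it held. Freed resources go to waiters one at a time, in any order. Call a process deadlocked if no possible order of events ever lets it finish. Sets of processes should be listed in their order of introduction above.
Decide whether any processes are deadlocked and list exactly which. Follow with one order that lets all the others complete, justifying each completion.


No process is deadlocked.
Key observation: the wait relation is loop-free; peeling off processes with no waits unwinds the whole state.
A valid finishing order for the others: proc-B, proc-G, proc-F, proc-I, proc-E, proc-C, proc-A, proc-D.
Verifying each step:
  run proc-B (it waits on nothing); releases lock-h
  run proc-G (it waits on nothing); releases lock-k and lock-r
  proc-F: everything it awaited (lock-h) is free; runs, freeing lock-a
  proc-I: everything it awaited (lock-a) is free; runs, freeing lock-o
  proc-E: everything it awaited (lock-k and lock-a) is free; runs, freeing lock-n and lock-q
  proc-C: everything it awaited (lock-o) is free; runs, freeing lock-m
  proc-A: everything it awaited (lock-a, lock-o and lock-h) is free; runs, freeing lock-g and lock-e
  proc-D: everything it awaited (lock-g and lock-a) is free; runs, freeing lock-b


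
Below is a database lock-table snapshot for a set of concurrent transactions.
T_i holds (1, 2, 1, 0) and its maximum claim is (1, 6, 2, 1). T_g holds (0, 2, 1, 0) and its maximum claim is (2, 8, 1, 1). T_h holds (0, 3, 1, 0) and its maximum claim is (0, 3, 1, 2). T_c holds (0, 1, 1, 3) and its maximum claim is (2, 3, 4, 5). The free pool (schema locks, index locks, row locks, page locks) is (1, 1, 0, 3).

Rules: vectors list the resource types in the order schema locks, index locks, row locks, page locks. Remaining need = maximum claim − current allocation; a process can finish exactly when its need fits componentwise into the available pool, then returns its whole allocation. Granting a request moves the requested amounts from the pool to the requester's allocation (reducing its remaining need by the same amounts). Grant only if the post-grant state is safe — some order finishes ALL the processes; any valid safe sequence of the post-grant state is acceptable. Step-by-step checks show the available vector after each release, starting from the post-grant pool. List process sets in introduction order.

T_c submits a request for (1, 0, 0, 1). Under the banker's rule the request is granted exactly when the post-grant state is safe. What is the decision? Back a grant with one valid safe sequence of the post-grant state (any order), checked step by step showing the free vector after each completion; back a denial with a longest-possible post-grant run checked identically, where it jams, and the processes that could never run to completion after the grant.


DENY: after the grant no complete ordering would exist.
Key observation: after T_h, T_i the pool peaks at (1, 6, 2, 2), and each blocked process is short somewhere: T_g on schema locks; T_c on row locks.
On the post-grant state, T_h, T_i is a maximal run — nothing extends it. Step-by-step check:
  pool = (0, 1, 0, 2)
  T_h needs (0, 0, 0, 2) <= (0, 1, 0, 2) -> finishes; pool += (0, 3, 1, 0) = (0, 4, 1, 2)
  T_i needs (0, 4, 1, 1) <= (0, 4, 1, 2) -> finishes; pool += (1, 2, 1, 0) = (1, 6, 2, 2)
  T_g cannot run: need (2, 6, 0, 1) vs free (1, 6, 2, 2) (insufficient schema locks)
  T_c cannot run: need (1, 2, 3, 1) vs free (1, 6, 2, 2) (insufficient row locks)
Had the request been granted, T_g and T_c could never finish.


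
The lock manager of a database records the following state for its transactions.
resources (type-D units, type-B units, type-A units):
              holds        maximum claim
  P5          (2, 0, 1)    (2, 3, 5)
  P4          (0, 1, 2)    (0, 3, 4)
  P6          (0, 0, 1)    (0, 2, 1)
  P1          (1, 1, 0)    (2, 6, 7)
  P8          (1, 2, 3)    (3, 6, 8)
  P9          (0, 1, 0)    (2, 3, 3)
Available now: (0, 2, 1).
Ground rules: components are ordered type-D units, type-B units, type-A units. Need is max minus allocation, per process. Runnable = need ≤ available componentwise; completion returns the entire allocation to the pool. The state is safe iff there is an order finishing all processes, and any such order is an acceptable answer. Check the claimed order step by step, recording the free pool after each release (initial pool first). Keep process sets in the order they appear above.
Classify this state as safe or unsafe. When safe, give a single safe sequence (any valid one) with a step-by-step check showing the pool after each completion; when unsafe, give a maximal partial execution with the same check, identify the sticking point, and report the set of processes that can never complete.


SAFE — a valid safe sequence is P6, P4, P5, P9, P8, P1.
Key observation: P6 marks the first exact bind of the order: its need (0, 2, 0) fits the free (0, 2, 1) with zero slack on a requested resource.
Verifying each step:
  pool = (0, 2, 1)
  P6 needs (0, 2, 0) <= (0, 2, 1) -> finishes; pool += (0, 0, 1) = (0, 2, 2)
  P4 needs (0, 2, 2) <= (0, 2, 2) -> finishes; pool += (0, 1, 2) = (0, 3, 4)
  P5 needs (0, 3, 4) <= (0, 3, 4) -> finishes; pool += (2, 0, 1) = (2, 3, 5)
  P9 needs (2, 2, 3) <= (2, 3, 5) -> finishes; pool += (0, 1, 0) = (2, 4, 5)
  P8 needs (2, 4, 5) <= (2, 4, 5) -> finishes; pool += (1, 2, 3) = (3, 6, 8)
  P1 needs (1, 5, 7) <= (3, 6, 8) -> finishes; pool += (1, 1, 0) = (4, 7, 8)


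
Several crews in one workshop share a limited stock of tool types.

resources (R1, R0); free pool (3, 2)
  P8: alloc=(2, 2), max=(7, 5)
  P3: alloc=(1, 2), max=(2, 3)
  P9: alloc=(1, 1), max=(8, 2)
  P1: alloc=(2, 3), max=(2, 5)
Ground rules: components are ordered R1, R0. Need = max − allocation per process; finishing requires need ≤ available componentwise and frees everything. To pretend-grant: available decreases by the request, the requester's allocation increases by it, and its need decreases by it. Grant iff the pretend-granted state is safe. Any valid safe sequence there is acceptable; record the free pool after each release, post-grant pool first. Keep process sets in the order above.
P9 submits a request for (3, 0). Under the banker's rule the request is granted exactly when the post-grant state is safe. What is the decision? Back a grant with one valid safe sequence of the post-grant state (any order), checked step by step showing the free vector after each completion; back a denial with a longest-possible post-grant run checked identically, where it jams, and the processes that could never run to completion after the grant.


DENY. Granting would leave the state unsafe.
Key observation: after P1, P3 complete, (3, 7) is the best the pool ever gets, yet each leftover process wants more R1.
Pretend the grant happened; the run P1, P3 goes as far as possible. Step-by-step check:
  pool = (0, 2)
  run P1 (needs (0, 2), free (0, 2)); after release of (2, 3) the pool is (2, 5)
  run P3 (needs (1, 1), free (2, 5)); after release of (1, 2) the pool is (3, 7)
  P8 cannot run: need (5, 3) vs free (3, 7) (insufficient R1)
  P9 cannot run: need (4, 1) vs free (3, 7) (insufficient R1)
Post-grant, the permanently blocked set is P8 and P9.


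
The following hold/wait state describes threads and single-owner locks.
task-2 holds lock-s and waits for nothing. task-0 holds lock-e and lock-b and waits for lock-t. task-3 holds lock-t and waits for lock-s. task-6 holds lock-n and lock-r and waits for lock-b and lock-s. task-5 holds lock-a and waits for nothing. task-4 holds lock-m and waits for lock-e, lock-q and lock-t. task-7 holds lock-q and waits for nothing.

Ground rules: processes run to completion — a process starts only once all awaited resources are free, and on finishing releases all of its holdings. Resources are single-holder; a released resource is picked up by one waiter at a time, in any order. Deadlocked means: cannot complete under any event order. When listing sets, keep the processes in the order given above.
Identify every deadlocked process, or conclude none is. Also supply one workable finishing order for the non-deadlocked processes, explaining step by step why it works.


Nothing here is deadlocked.
Key observation: all waits point, directly or indirectly, at processes that can finish, so nothing is permanently blocked.
The rest can finish in the order task-2, task-3, task-5, task-7, task-0, task-4, task-6.
Step-by-step check:
  run task-2 (it waits on nothing); releases lock-s
  run task-3 (all its waits — lock-s — are resolved); releases lock-t
  run task-5 (it waits on nothing); releases lock-a
  run task-7 (it waits on nothing); releases lock-q
  run task-0 (all its waits — lock-t — are resolved); releases lock-e and lock-b
  run task-4 (all its waits — lock-e, lock-q and lock-t — are resolved); releases lock-m
  run task-6 (all its waits — lock-b and lock-s — are resolved); releases lock-n and lock-r


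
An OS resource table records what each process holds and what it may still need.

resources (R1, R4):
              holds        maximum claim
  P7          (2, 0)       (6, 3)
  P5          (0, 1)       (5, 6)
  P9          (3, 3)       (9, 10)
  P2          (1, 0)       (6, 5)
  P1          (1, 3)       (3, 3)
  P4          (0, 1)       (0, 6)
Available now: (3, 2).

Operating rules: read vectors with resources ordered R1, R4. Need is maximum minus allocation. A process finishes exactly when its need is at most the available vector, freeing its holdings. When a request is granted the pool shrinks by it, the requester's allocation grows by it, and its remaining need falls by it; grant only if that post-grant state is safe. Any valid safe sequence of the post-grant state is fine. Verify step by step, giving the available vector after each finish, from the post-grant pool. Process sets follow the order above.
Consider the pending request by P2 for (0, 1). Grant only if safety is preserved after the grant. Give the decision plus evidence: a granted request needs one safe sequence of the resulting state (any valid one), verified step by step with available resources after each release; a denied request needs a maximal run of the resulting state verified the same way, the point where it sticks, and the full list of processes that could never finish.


GRANT. The post-grant state is safe; one safe sequence: P1, P7, P2, P5, P4, P9.
Key observation: granting shrinks the pool to (3, 1), yet P1 still fits and the chain goes through.
Step-by-step check of the post-grant state:
  pool = (3, 1)
  P1 needs (2, 0) <= (3, 1) -> finishes; pool += (1, 3) = (4, 4)
  P7 needs (4, 3) <= (4, 4) -> finishes; pool += (2, 0) = (6, 4)
  P2 needs (5, 4) <= (6, 4) -> finishes; pool += (1, 1) = (7, 5)
  P5 needs (5, 5) <= (7, 5) -> finishes; pool += (0, 1) = (7, 6)
  P4 needs (0, 5) <= (7, 6) -> finishes; pool += (0, 1) = (7, 7)
  P9 needs (6, 7) <= (7, 7) -> finishes; pool += (3, 3) = (10, 10)


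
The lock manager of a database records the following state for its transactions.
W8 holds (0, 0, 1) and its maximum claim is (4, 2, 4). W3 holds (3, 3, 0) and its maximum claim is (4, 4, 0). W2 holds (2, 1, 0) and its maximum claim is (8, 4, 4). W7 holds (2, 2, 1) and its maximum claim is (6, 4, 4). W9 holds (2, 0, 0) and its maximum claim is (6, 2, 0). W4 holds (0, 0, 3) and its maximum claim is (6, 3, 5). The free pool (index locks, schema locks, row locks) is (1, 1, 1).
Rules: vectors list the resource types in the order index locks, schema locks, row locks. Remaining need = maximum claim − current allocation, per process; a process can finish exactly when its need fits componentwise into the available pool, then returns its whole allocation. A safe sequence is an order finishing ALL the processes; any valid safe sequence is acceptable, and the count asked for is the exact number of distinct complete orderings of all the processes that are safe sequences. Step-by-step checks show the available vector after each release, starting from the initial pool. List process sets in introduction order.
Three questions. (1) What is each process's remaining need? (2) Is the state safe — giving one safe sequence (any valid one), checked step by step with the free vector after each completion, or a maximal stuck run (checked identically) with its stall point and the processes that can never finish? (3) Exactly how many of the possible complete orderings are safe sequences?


(1) Need matrix, components ordered index locks, schema locks, row locks:
  W8: (4, 2, 3)
  W3: (1, 1, 0)
  W2: (6, 3, 4)
  W7: (4, 2, 3)
  W9: (4, 2, 0)
  W4: (6, 3, 2)
(2) UNSAFE.
Key observation: no order helps: past W3, W9, the free pool tops out at (6, 4, 1), below what each blocked process needs in row locks.
A maximal execution: W3, W9 — then nothing else fits. Check, step by step:
  pool = (1, 1, 1)
  run W3 (needs (1, 1, 0), free (1, 1, 1)); after release of (3, 3, 0) the pool is (4, 4, 1)
  run W9 (needs (4, 2, 0), free (4, 4, 1)); after release of (2, 0, 0) the pool is (6, 4, 1)
  blocked: W8 wants (4, 2, 3), pool (6, 4, 1) — not enough row locks
  blocked: W2 wants (6, 3, 4), pool (6, 4, 1) — not enough row locks
  blocked: W7 wants (4, 2, 3), pool (6, 4, 1) — not enough row locks
  blocked: W4 wants (6, 3, 2), pool (6, 4, 1) — not enough row locks
Permanently blocked: W8, W2, W7 and W4.
(3) Precisely 0 of the possible complete orderings are safe sequences.


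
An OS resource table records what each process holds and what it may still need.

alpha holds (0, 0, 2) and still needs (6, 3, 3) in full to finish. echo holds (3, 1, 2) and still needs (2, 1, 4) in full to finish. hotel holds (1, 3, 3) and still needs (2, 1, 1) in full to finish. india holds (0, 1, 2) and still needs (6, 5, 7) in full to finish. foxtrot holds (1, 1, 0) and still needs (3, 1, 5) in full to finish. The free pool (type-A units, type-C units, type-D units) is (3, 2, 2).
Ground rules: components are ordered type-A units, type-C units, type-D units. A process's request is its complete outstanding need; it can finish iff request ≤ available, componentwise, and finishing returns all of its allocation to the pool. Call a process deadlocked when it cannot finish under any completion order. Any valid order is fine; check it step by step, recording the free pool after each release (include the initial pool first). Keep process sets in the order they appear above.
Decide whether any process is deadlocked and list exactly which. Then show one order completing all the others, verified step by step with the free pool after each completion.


The deadlocked set is empty.
Key observation: beginning at hotel, releases accumulate fast enough that every process eventually fits.
The rest can finish in the order hotel, foxtrot, echo, alpha, india. Verifying each step:
  pool = (3, 2, 2)
  run hotel (needs (2, 1, 1), free (3, 2, 2)); after release of (1, 3, 3) the pool is (4, 5, 5)
  run foxtrot (needs (3, 1, 5), free (4, 5, 5)); after release of (1, 1, 0) the pool is (5, 6, 5)
  run echo (needs (2, 1, 4), free (5, 6, 5)); after release of (3, 1, 2) the pool is (8, 7, 7)
  run alpha (needs (6, 3, 3), free (8, 7, 7)); after release of (0, 0, 2) the pool is (8, 7, 9)
  run india (needs (6, 5, 7), free (8, 7, 9)); after release of (0, 1, 2) the pool is (8, 8, 11)


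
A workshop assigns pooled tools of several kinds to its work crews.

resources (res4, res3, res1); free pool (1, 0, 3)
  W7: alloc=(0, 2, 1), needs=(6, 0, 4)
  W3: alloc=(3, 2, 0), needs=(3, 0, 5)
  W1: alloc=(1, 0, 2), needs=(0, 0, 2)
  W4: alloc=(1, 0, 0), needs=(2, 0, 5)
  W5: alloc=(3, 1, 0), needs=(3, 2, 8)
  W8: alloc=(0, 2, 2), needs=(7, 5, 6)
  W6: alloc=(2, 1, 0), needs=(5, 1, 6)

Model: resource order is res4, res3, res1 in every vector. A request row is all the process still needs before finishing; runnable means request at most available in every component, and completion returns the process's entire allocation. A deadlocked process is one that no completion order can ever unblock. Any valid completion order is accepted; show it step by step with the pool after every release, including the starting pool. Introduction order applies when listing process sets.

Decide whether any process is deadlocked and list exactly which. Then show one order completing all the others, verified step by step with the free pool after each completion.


No process is deadlocked.
Key observation: beginning at W1, releases accumulate fast enough that every process eventually fits.
The rest can finish in the order W1, W4, W3, W7, W6, W8, W5. Walking it through:
  pool = (1, 0, 3)
  W1 needs (0, 0, 2) <= (1, 0, 3) -> finishes; pool += (1, 0, 2) = (2, 0, 5)
  W4 needs (2, 0, 5) <= (2, 0, 5) -> finishes; pool += (1, 0, 0) = (3, 0, 5)
  W3 needs (3, 0, 5) <= (3, 0, 5) -> finishes; pool += (3, 2, 0) = (6, 2, 5)
  W7 needs (6, 0, 4) <= (6, 2, 5) -> finishes; pool += (0, 2, 1) = (6, 4, 6)
  W6 needs (5, 1, 6) <= (6, 4, 6) -> finishes; pool += (2, 1, 0) = (8, 5, 6)
  W8 needs (7, 5, 6) <= (8, 5, 6) -> finishes; pool += (0, 2, 2) = (8, 7, 8)
  W5 needs (3, 2, 8) <= (8, 7, 8) -> finishes; pool += (3, 1, 0) = (11, 8, 8)
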